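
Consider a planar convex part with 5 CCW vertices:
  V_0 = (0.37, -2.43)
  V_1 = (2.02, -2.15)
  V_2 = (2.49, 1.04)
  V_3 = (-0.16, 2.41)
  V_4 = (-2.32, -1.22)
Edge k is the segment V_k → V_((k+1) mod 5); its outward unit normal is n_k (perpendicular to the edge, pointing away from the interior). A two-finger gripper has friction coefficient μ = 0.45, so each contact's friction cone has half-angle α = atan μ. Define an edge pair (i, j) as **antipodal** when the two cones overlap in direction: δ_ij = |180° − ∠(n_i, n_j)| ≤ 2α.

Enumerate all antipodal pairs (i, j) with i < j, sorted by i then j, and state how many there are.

count = 3; pairs: (0,2), (1,3), (2,4)

α = atan 0.45 = 24.23°;  2α = 48.46°
n_0 = (+0.1673, -0.9859)
n_1 = (+0.9893, -0.1458)
n_2 = (+0.4592, +0.8883)
n_3 = (-0.8594, +0.5114)
n_4 = (-0.4102, -0.9120)
  (0,1): δ = 108.01°  ·
  (0,2): δ = 36.97°  ✓
  (0,3): δ = 49.61°  ·
  (0,4): δ = 146.15°  ·
  (1,2): δ = 108.96°  ·
  (1,3): δ = 22.37°  ✓
  (1,4): δ = 74.16°  ·
  (2,3): δ = 93.42°  ·
  (2,4): δ = 3.12°  ✓
  (3,4): δ = 83.46°  ·
antipodal pairs: 3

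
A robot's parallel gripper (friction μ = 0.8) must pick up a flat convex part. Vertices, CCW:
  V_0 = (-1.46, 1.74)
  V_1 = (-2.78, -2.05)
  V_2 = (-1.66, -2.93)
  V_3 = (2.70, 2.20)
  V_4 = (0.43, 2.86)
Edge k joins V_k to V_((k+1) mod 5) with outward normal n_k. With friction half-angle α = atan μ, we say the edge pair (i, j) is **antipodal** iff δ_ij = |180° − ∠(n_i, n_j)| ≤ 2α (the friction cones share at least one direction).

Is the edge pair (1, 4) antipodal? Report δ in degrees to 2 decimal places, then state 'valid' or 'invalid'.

δ = 68.81°, valid

α = atan 0.8 = 38.66°;  2α = 77.32°
edge 1: e_1 = (+1.12, -0.88);  n_1 = (-0.6178, -0.7863)
edge 4: e_4 = (-1.89, -1.12);  n_4 = (-0.5098, +0.8603)
∠(n_1, n_4) = 111.19°
δ = |180° − 111.19°| = 68.81°
68.81° ≤ 2α = 77.32°  →  valid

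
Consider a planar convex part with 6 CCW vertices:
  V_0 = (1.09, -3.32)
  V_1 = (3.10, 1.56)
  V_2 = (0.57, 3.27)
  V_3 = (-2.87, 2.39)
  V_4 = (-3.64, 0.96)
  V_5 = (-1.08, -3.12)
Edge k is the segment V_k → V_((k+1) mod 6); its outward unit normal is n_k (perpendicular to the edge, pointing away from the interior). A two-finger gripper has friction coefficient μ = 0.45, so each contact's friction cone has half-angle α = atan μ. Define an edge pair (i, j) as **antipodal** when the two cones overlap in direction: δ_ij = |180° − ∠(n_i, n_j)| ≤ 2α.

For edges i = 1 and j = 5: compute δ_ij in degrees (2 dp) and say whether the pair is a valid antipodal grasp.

δ = 28.79°, valid

α = atan 0.45 = 24.23°;  2α = 48.46°
edge 1: e_1 = (-2.53, +1.71);  n_1 = (+0.5600, +0.8285)
edge 5: e_5 = (+2.17, -0.20);  n_5 = (-0.0918, -0.9958)
∠(n_1, n_5) = 151.21°
δ = |180° − 151.21°| = 28.79°
28.79° ≤ 2α = 48.46°  →  valid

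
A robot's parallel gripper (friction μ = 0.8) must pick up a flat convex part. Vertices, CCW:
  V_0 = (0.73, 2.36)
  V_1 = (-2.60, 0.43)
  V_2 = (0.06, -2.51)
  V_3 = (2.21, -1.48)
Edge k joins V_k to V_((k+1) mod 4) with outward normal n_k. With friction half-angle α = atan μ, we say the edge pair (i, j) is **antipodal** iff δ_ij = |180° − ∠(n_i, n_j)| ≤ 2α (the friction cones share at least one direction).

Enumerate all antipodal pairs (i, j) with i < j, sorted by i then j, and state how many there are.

count = 2; pairs: (0,2), (1,3)

α = atan 0.8 = 38.66°;  2α = 77.32°
n_0 = (-0.5014, +0.8652)
n_1 = (-0.7415, -0.6709)
n_2 = (+0.4320, -0.9019)
n_3 = (+0.9331, +0.3596)
  (0,1): δ = 77.96°  ·
  (0,2): δ = 4.50°  ✓
  (0,3): δ = 80.98°  ·
  (1,2): δ = 106.54°  ·
  (1,3): δ = 21.06°  ✓
  (2,3): δ = 94.52°  ·
antipodal pairs: 2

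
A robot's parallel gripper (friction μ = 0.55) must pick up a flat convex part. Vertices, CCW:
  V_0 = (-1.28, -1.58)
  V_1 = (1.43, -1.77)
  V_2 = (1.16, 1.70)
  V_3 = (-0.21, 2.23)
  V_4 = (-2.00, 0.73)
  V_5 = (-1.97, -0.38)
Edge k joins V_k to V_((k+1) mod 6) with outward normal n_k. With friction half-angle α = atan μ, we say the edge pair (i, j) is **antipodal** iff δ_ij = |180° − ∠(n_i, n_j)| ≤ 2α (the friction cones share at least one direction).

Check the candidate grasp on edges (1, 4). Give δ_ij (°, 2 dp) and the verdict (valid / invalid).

δ = 2.90°, valid

α = atan 0.55 = 28.81°;  2α = 57.62°
edge 1: e_1 = (-0.27, +3.47);  n_1 = (+0.9970, +0.0776)
edge 4: e_4 = (+0.03, -1.11);  n_4 = (-0.9996, -0.0270)
∠(n_1, n_4) = 177.10°
δ = |180° − 177.10°| = 2.90°
2.90° ≤ 2α = 57.62°  →  valid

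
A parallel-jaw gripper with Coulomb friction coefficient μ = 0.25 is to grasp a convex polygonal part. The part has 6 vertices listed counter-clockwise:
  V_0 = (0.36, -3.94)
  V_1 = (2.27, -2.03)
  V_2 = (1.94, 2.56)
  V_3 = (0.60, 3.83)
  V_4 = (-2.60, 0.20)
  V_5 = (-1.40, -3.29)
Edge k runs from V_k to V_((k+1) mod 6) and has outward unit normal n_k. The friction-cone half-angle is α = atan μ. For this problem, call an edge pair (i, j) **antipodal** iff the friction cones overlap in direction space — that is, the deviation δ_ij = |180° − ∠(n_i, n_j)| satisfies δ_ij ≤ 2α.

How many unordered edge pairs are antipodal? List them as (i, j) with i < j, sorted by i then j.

count = 4; pairs: (0,3), (1,4), (2,4), (2,5)

α = atan 0.25 = 14.04°;  2α = 28.07°
n_0 = (+0.7071, -0.7071)
n_1 = (+0.9974, +0.0717)
n_2 = (+0.6879, +0.7258)
n_3 = (-0.7501, +0.6613)
n_4 = (-0.9457, -0.3252)
n_5 = (-0.3464, -0.9381)
  (0,1): δ = 130.89°  ·
  (0,2): δ = 88.46°  ·
  (0,3): δ = 3.60°  ✓
  (0,4): δ = 63.97°  ·
  (0,5): δ = 114.73°  ·
  (1,2): δ = 137.58°  ·
  (1,3): δ = 45.51°  ·
  (1,4): δ = 14.86°  ✓
  (1,5): δ = 65.62°  ·
  (2,3): δ = 87.93°  ·
  (2,4): δ = 27.56°  ✓
  (2,5): δ = 23.19°  ✓
  (3,4): δ = 119.63°  ·
  (3,5): δ = 68.87°  ·
  (4,5): δ = 129.25°  ·
antipodal pairs: 4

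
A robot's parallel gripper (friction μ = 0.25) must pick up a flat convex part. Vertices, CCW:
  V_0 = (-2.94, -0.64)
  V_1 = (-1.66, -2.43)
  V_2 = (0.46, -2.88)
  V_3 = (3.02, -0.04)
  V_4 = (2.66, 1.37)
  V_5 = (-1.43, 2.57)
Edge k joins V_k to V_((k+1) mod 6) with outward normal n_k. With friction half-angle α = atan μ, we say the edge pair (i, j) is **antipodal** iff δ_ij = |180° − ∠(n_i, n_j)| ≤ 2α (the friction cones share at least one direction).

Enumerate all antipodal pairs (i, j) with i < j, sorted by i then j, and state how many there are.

count = 3; pairs: (0,3), (1,4), (2,5)

α = atan 0.25 = 14.04°;  2α = 28.07°
n_0 = (-0.8134, -0.5817)
n_1 = (-0.2076, -0.9782)
n_2 = (+0.7428, -0.6695)
n_3 = (+0.9689, +0.2474)
n_4 = (+0.2815, +0.9596)
n_5 = (-0.9049, +0.4257)
  (0,1): δ = 137.55°  ·
  (0,2): δ = 77.60°  ·
  (0,3): δ = 21.25°  ✓
  (0,4): δ = 38.08°  ·
  (0,5): δ = 119.24°  ·
  (1,2): δ = 120.05°  ·
  (1,3): δ = 63.69°  ·
  (1,4): δ = 4.37°  ✓
  (1,5): δ = 76.79°  ·
  (2,3): δ = 123.65°  ·
  (2,4): δ = 64.32°  ·
  (2,5): δ = 16.84°  ✓
  (3,4): δ = 120.67°  ·
  (3,5): δ = 39.52°  ·
  (4,5): δ = 98.84°  ·
antipodal pairs: 3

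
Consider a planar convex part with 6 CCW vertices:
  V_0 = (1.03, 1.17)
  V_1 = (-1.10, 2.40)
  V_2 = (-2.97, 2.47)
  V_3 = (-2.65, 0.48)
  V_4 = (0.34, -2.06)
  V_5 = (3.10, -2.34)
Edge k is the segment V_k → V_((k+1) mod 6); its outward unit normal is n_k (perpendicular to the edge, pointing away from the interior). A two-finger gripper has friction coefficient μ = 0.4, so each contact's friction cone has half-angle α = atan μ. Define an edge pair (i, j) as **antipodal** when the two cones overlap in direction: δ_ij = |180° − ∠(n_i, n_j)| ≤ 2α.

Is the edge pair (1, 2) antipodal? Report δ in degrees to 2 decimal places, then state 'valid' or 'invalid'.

δ = 78.72°, invalid

α = atan 0.4 = 21.80°;  2α = 43.60°
edge 1: e_1 = (-1.87, +0.07);  n_1 = (+0.0374, +0.9993)
edge 2: e_2 = (+0.32, -1.99);  n_2 = (-0.9873, -0.1588)
∠(n_1, n_2) = 101.28°
δ = |180° − 101.28°| = 78.72°
78.72° > 2α = 43.60°  →  invalid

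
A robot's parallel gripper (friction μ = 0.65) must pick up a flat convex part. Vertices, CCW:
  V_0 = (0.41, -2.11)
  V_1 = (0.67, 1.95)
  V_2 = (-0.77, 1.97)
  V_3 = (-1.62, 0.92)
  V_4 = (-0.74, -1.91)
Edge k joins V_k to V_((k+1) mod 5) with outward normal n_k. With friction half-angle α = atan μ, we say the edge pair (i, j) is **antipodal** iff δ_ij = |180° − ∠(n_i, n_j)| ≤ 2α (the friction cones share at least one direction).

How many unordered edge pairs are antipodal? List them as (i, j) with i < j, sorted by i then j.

count = 4; pairs: (0,2), (0,3), (1,4), (2,4)

α = atan 0.65 = 33.02°;  2α = 66.05°
n_0 = (+0.9980, -0.0639)
n_1 = (+0.0139, +0.9999)
n_2 = (-0.7772, +0.6292)
n_3 = (-0.9549, -0.2969)
n_4 = (-0.1713, -0.9852)
  (0,1): δ = 87.13°  ·
  (0,2): δ = 35.33°  ✓
  (0,3): δ = 20.94°  ✓
  (0,4): δ = 83.80°  ·
  (1,2): δ = 128.20°  ·
  (1,3): δ = 71.93°  ·
  (1,4): δ = 9.07°  ✓
  (2,3): δ = 123.74°  ·
  (2,4): δ = 60.87°  ✓
  (3,4): δ = 117.14°  ·
antipodal pairs: 4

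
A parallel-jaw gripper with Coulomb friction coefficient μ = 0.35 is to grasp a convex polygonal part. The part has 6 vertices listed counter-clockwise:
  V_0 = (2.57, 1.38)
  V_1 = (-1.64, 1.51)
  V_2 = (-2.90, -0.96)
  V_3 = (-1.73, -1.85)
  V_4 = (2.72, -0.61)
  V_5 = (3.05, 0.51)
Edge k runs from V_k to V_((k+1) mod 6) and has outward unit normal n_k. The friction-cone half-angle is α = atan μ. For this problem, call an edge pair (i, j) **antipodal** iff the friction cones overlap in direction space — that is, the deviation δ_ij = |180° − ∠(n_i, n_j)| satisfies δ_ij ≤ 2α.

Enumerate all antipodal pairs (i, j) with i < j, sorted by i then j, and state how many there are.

count = 4; pairs: (0,2), (0,3), (1,4), (2,5)

α = atan 0.35 = 19.29°;  2α = 38.58°
n_0 = (+0.0309, +0.9995)
n_1 = (-0.8908, +0.4544)
n_2 = (-0.6054, -0.7959)
n_3 = (+0.2684, -0.9633)
n_4 = (+0.9592, -0.2826)
n_5 = (+0.8756, +0.4831)
  (0,1): δ = 115.26°  ·
  (0,2): δ = 35.49°  ✓
  (0,3): δ = 17.34°  ✓
  (0,4): δ = 75.35°  ·
  (0,5): δ = 120.66°  ·
  (1,2): δ = 100.23°  ·
  (1,3): δ = 47.40°  ·
  (1,4): δ = 10.61°  ✓
  (1,5): δ = 55.91°  ·
  (2,3): δ = 127.17°  ·
  (2,4): δ = 69.16°  ·
  (2,5): δ = 23.85°  ✓
  (3,4): δ = 121.99°  ·
  (3,5): δ = 76.68°  ·
  (4,5): δ = 134.70°  ·
antipodal pairs: 4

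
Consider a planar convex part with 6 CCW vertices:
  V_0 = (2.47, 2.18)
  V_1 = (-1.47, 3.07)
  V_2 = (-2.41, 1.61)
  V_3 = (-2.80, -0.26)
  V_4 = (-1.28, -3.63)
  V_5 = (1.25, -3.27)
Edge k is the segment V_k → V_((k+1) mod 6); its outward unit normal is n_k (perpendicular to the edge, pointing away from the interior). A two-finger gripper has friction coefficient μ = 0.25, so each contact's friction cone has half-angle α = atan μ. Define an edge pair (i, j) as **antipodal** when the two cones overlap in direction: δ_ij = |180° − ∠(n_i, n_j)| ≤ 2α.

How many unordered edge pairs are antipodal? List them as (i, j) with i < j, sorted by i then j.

α = atan 0.25 = 14.04°;  2α = 28.07°
n_0 = (+0.2203, +0.9754)
n_1 = (-0.8408, +0.5413)
n_2 = (-0.9789, +0.2042)
n_3 = (-0.9116, -0.4112)
n_4 = (+0.1409, -0.9900)
n_5 = (+0.9758, -0.2184)
  (0,1): δ = 110.05°  ·
  (0,2): δ = 89.05°  ·
  (0,3): δ = 52.99°  ·
  (0,4): δ = 20.83°  ✓
  (0,5): δ = 90.11°  ·
  (1,2): δ = 159.01°  ·
  (1,3): δ = 122.95°  ·
  (1,4): δ = 49.13°  ·
  (1,5): δ = 20.16°  ✓
  (2,3): δ = 143.94°  ·
  (2,4): δ = 70.12°  ·
  (2,5): δ = 0.84°  ✓
  (3,4): δ = 106.18°  ·
  (3,5): δ = 36.90°  ·
  (4,5): δ = 110.72°  ·
antipodal pairs: 3

count = 3; pairs: (0,4), (1,5), (2,5)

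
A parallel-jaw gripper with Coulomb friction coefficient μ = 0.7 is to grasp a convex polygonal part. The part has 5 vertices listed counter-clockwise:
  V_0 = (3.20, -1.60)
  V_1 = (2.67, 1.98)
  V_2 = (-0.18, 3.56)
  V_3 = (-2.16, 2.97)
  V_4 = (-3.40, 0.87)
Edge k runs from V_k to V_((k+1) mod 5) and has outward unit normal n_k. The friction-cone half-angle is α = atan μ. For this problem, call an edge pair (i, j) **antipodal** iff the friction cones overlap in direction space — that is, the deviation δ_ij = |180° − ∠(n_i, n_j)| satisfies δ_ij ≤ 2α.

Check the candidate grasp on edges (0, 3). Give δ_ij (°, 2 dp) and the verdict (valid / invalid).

α = atan 0.7 = 34.99°;  2α = 69.98°
edge 0: e_0 = (-0.53, +3.58);  n_0 = (+0.9892, +0.1464)
edge 3: e_3 = (-1.24, -2.10);  n_3 = (-0.8611, +0.5085)
∠(n_0, n_3) = 141.02°
δ = |180° − 141.02°| = 38.98°
38.98° ≤ 2α = 69.98°  →  valid

δ = 38.98°, valid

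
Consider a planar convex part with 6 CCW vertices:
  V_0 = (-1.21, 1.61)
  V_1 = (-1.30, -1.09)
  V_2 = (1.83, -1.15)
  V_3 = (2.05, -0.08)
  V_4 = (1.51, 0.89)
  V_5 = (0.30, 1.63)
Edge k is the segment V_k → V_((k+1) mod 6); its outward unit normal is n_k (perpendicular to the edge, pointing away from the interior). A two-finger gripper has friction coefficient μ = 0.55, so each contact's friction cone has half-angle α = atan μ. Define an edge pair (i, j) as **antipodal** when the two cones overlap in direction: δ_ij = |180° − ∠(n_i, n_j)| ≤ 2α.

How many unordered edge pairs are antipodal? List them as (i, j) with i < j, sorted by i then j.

count = 4; pairs: (0,2), (0,3), (1,4), (1,5)

α = atan 0.55 = 28.81°;  2α = 57.62°
n_0 = (-0.9994, +0.0333)
n_1 = (-0.0192, -0.9998)
n_2 = (+0.9795, -0.2014)
n_3 = (+0.8737, +0.4864)
n_4 = (+0.5217, +0.8531)
n_5 = (-0.0132, +0.9999)
  (0,1): δ = 89.19°  ·
  (0,2): δ = 9.71°  ✓
  (0,3): δ = 31.01°  ✓
  (0,4): δ = 60.46°  ·
  (0,5): δ = 92.67°  ·
  (1,2): δ = 100.52°  ·
  (1,3): δ = 59.80°  ·
  (1,4): δ = 30.35°  ✓
  (1,5): δ = 1.86°  ✓
  (2,3): δ = 139.28°  ·
  (2,4): δ = 109.83°  ·
  (2,5): δ = 77.62°  ·
  (3,4): δ = 150.55°  ·
  (3,5): δ = 118.35°  ·
  (4,5): δ = 147.79°  ·
antipodal pairs: 4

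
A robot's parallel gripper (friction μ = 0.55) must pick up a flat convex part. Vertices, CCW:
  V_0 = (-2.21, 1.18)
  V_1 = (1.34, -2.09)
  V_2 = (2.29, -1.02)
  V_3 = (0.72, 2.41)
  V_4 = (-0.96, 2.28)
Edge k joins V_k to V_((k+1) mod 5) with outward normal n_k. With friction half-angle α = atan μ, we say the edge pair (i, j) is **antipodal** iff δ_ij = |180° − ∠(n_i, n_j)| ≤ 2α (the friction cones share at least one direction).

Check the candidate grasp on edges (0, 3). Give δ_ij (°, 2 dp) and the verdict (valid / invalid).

δ = 47.07°, valid

α = atan 0.55 = 28.81°;  2α = 57.62°
edge 0: e_0 = (+3.55, -3.27);  n_0 = (-0.6775, -0.7355)
edge 3: e_3 = (-1.68, -0.13);  n_3 = (-0.0772, +0.9970)
∠(n_0, n_3) = 132.93°
δ = |180° − 132.93°| = 47.07°
47.07° ≤ 2α = 57.62°  →  valid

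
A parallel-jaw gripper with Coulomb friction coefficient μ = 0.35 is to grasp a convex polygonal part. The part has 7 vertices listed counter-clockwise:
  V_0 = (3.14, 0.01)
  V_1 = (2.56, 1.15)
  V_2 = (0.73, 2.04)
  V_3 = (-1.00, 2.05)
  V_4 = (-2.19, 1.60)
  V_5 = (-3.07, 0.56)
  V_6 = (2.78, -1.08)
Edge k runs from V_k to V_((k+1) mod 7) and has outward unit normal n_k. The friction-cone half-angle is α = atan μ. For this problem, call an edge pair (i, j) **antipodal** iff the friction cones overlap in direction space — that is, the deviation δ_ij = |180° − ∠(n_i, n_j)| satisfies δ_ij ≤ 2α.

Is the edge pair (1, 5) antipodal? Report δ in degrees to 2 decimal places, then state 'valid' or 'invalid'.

δ = 10.28°, valid

α = atan 0.35 = 19.29°;  2α = 38.58°
edge 1: e_1 = (-1.83, +0.89);  n_1 = (+0.4374, +0.8993)
edge 5: e_5 = (+5.85, -1.64);  n_5 = (-0.2699, -0.9629)
∠(n_1, n_5) = 169.72°
δ = |180° − 169.72°| = 10.28°
10.28° ≤ 2α = 38.58°  →  valid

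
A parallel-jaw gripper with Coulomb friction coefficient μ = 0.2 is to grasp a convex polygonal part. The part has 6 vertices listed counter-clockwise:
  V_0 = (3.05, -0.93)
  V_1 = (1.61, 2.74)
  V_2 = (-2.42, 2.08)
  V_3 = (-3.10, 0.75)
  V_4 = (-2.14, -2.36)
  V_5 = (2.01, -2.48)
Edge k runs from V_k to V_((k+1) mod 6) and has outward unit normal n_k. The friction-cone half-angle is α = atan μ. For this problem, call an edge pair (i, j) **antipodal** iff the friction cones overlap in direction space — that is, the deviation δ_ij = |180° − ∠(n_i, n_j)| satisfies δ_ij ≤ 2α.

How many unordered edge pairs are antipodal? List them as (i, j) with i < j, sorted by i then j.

α = atan 0.2 = 11.31°;  2α = 22.62°
n_0 = (+0.9309, +0.3653)
n_1 = (-0.1616, +0.9869)
n_2 = (-0.8904, +0.4552)
n_3 = (-0.9555, -0.2949)
n_4 = (-0.0289, -0.9996)
n_5 = (+0.8304, -0.5572)
  (0,1): δ = 102.12°  ·
  (0,2): δ = 48.50°  ·
  (0,3): δ = 4.27°  ✓
  (0,4): δ = 66.92°  ·
  (0,5): δ = 124.72°  ·
  (1,2): δ = 126.38°  ·
  (1,3): δ = 82.15°  ·
  (1,4): δ = 10.96°  ✓
  (1,5): δ = 46.84°  ·
  (2,3): δ = 135.77°  ·
  (2,4): δ = 64.58°  ·
  (2,5): δ = 6.78°  ✓
  (3,4): δ = 108.81°  ·
  (3,5): δ = 51.01°  ·
  (4,5): δ = 122.20°  ·
antipodal pairs: 3

count = 3; pairs: (0,3), (1,4), (2,5)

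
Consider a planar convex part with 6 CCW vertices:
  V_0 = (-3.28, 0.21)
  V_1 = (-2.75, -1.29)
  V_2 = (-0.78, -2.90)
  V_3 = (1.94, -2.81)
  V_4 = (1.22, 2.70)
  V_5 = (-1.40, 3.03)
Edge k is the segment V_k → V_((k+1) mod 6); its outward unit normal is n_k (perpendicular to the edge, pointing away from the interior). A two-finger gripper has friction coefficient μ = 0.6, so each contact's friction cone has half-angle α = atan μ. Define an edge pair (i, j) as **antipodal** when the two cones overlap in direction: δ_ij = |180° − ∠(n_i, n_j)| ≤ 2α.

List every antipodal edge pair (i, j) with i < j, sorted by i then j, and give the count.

α = atan 0.6 = 30.96°;  2α = 61.93°
n_0 = (-0.9429, -0.3331)
n_1 = (-0.6328, -0.7743)
n_2 = (+0.0331, -0.9995)
n_3 = (+0.9916, +0.1296)
n_4 = (+0.1250, +0.9922)
n_5 = (-0.8321, +0.5547)
  (0,1): δ = 148.72°  ·
  (0,2): δ = 107.56°  ·
  (0,3): δ = 12.02°  ✓
  (0,4): δ = 63.36°  ·
  (0,5): δ = 126.85°  ·
  (1,2): δ = 138.85°  ·
  (1,3): δ = 43.30°  ✓
  (1,4): δ = 32.08°  ✓
  (1,5): δ = 95.57°  ·
  (2,3): δ = 84.45°  ·
  (2,4): δ = 9.07°  ✓
  (2,5): δ = 54.41°  ✓
  (3,4): δ = 104.62°  ·
  (3,5): δ = 41.13°  ✓
  (4,5): δ = 116.51°  ·
antipodal pairs: 6

count = 6; pairs: (0,3), (1,3), (1,4), (2,4), (2,5), (3,5)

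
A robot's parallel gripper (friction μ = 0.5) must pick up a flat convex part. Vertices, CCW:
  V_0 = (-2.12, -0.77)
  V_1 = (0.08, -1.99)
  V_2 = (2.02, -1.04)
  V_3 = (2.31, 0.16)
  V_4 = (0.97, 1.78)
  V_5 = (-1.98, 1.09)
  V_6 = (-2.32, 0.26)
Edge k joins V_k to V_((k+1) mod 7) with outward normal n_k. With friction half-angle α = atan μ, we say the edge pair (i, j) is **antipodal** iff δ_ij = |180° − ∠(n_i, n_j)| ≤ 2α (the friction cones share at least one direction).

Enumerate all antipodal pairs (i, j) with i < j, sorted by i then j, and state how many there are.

count = 7; pairs: (0,3), (0,4), (1,4), (1,5), (2,5), (2,6), (3,6)

α = atan 0.5 = 26.57°;  2α = 53.13°
n_0 = (-0.4850, -0.8745)
n_1 = (+0.4398, -0.8981)
n_2 = (+0.9720, -0.2349)
n_3 = (+0.7706, +0.6374)
n_4 = (-0.2278, +0.9737)
n_5 = (-0.9254, +0.3791)
n_6 = (-0.9817, -0.1906)
  (0,1): δ = 124.90°  ·
  (0,2): δ = 74.58°  ·
  (0,3): δ = 21.39°  ✓
  (0,4): δ = 42.18°  ✓
  (0,5): δ = 96.73°  ·
  (0,6): δ = 130.00°  ·
  (1,2): δ = 129.68°  ·
  (1,3): δ = 76.49°  ·
  (1,4): δ = 12.93°  ✓
  (1,5): δ = 41.63°  ✓
  (1,6): δ = 74.90°  ·
  (2,3): δ = 126.82°  ·
  (2,4): δ = 63.25°  ·
  (2,5): δ = 8.69°  ✓
  (2,6): δ = 24.57°  ✓
  (3,4): δ = 116.43°  ·
  (3,5): δ = 61.87°  ·
  (3,6): δ = 28.61°  ✓
  (4,5): δ = 125.44°  ·
  (4,6): δ = 92.18°  ·
  (5,6): δ = 146.74°  ·
antipodal pairs: 7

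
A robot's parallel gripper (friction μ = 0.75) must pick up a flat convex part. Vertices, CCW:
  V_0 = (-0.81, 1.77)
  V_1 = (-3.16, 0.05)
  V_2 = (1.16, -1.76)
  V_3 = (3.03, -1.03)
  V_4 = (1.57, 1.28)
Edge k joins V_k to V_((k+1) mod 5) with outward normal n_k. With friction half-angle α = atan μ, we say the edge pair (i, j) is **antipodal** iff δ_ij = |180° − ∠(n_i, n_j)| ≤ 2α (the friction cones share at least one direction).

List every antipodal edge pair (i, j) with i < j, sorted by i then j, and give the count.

α = atan 0.75 = 36.87°;  2α = 73.74°
n_0 = (-0.5906, +0.8070)
n_1 = (-0.3864, -0.9223)
n_2 = (+0.3636, -0.9315)
n_3 = (+0.8453, +0.5343)
n_4 = (+0.2017, +0.9795)
  (0,1): δ = 58.93°  ✓
  (0,2): δ = 14.88°  ✓
  (0,3): δ = 86.09°  ·
  (0,4): δ = 132.17°  ·
  (1,2): δ = 135.94°  ·
  (1,3): δ = 34.97°  ✓
  (1,4): δ = 11.10°  ✓
  (2,3): δ = 79.03°  ·
  (2,4): δ = 32.96°  ✓
  (3,4): δ = 133.93°  ·
antipodal pairs: 5

count = 5; pairs: (0,1), (0,2), (1,3), (1,4), (2,4)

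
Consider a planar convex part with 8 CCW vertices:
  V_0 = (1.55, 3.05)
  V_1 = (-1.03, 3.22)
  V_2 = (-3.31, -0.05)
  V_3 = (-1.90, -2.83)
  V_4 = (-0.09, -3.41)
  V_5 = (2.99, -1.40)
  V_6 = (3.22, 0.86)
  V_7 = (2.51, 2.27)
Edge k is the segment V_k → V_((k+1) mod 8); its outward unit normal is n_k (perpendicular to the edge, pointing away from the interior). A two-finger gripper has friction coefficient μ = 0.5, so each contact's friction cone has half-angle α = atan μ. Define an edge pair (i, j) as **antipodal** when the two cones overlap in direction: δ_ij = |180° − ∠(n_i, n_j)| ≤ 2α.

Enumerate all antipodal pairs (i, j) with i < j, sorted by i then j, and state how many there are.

α = atan 0.5 = 26.57°;  2α = 53.13°
n_0 = (+0.0657, +0.9978)
n_1 = (-0.8203, +0.5719)
n_2 = (-0.8918, -0.4523)
n_3 = (-0.3052, -0.9523)
n_4 = (+0.5465, -0.8374)
n_5 = (+0.9949, -0.1012)
n_6 = (+0.8932, +0.4497)
n_7 = (+0.6306, +0.7761)
  (0,1): δ = 121.12°  ·
  (0,2): δ = 59.34°  ·
  (0,3): δ = 14.00°  ✓
  (0,4): δ = 36.90°  ✓
  (0,5): δ = 87.96°  ·
  (0,6): δ = 120.50°  ·
  (0,7): δ = 144.68°  ·
  (1,2): δ = 118.22°  ·
  (1,3): δ = 72.88°  ·
  (1,4): δ = 21.99°  ✓
  (1,5): δ = 29.08°  ✓
  (1,6): δ = 61.61°  ·
  (1,7): δ = 85.79°  ·
  (2,3): δ = 134.66°  ·
  (2,4): δ = 83.77°  ·
  (2,5): δ = 32.70°  ✓
  (2,6): δ = 0.17°  ✓
  (2,7): δ = 24.01°  ✓
  (3,4): δ = 129.10°  ·
  (3,5): δ = 78.04°  ·
  (3,6): δ = 45.50°  ✓
  (3,7): δ = 21.33°  ✓
  (4,5): δ = 128.94°  ·
  (4,6): δ = 96.40°  ·
  (4,7): δ = 72.22°  ·
  (5,6): δ = 147.46°  ·
  (5,7): δ = 123.28°  ·
  (6,7): δ = 155.82°  ·
antipodal pairs: 9

count = 9; pairs: (0,3), (0,4), (1,4), (1,5), (2,5), (2,6), (2,7), (3,6), (3,7)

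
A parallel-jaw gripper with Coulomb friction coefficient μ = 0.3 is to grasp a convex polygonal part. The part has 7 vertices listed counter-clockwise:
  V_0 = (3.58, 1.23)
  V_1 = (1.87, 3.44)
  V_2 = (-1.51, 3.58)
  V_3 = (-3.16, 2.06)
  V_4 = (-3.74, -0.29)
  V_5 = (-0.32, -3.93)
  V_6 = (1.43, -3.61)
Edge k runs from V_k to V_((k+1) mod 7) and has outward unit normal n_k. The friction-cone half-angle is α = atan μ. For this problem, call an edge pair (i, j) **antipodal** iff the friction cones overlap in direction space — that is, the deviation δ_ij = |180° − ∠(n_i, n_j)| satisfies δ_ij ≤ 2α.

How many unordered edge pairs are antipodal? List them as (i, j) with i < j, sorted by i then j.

count = 5; pairs: (0,4), (1,5), (2,5), (2,6), (3,6)

α = atan 0.3 = 16.70°;  2α = 33.40°
n_0 = (+0.7909, +0.6120)
n_1 = (+0.0414, +0.9991)
n_2 = (-0.6775, +0.7355)
n_3 = (-0.9709, +0.2396)
n_4 = (-0.7288, -0.6847)
n_5 = (+0.1799, -0.9837)
n_6 = (+0.9139, -0.4060)
  (0,1): δ = 130.10°  ·
  (0,2): δ = 85.08°  ·
  (0,3): δ = 51.60°  ·
  (0,4): δ = 5.48°  ✓
  (0,5): δ = 62.63°  ·
  (0,6): δ = 118.32°  ·
  (1,2): δ = 134.98°  ·
  (1,3): δ = 101.49°  ·
  (1,4): δ = 44.41°  ·
  (1,5): δ = 12.73°  ✓
  (1,6): δ = 68.42°  ·
  (2,3): δ = 146.52°  ·
  (2,4): δ = 89.44°  ·
  (2,5): δ = 32.29°  ✓
  (2,6): δ = 23.40°  ✓
  (3,4): δ = 122.92°  ·
  (3,5): δ = 65.77°  ·
  (3,6): δ = 10.09°  ✓
  (4,5): δ = 122.85°  ·
  (4,6): δ = 67.17°  ·
  (5,6): δ = 124.31°  ·
antipodal pairs: 5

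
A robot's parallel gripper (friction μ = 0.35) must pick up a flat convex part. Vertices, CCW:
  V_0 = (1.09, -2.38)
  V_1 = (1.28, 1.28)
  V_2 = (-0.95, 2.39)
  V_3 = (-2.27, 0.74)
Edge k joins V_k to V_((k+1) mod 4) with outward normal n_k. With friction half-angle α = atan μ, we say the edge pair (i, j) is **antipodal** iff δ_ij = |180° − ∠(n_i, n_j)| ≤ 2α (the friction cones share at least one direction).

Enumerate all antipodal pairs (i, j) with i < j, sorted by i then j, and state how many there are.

count = 2; pairs: (0,2), (1,3)

α = atan 0.35 = 19.29°;  2α = 38.58°
n_0 = (+0.9987, -0.0518)
n_1 = (+0.4456, +0.8952)
n_2 = (-0.7809, +0.6247)
n_3 = (-0.6805, -0.7328)
  (0,1): δ = 113.49°  ·
  (0,2): δ = 35.69°  ✓
  (0,3): δ = 50.09°  ·
  (1,2): δ = 102.20°  ·
  (1,3): δ = 16.42°  ✓
  (2,3): δ = 94.22°  ·
antipodal pairs: 2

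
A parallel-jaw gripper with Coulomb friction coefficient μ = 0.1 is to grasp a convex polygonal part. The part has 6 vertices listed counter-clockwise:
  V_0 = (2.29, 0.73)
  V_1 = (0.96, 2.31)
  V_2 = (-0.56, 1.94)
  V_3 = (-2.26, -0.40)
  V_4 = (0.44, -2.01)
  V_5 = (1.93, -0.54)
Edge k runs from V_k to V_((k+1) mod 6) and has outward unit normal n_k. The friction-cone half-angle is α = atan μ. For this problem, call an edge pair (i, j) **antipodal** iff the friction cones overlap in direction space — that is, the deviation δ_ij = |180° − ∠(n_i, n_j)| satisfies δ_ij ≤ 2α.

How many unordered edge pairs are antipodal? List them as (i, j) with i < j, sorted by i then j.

α = atan 0.1 = 5.71°;  2α = 11.42°
n_0 = (+0.7650, +0.6440)
n_1 = (-0.2365, +0.9716)
n_2 = (-0.8090, +0.5878)
n_3 = (-0.5122, -0.8589)
n_4 = (+0.7023, -0.7119)
n_5 = (+0.9621, -0.2727)
  (0,1): δ = 116.41°  ·
  (0,2): δ = 76.09°  ·
  (0,3): δ = 19.10°  ·
  (0,4): δ = 94.52°  ·
  (0,5): δ = 124.08°  ·
  (1,2): δ = 139.68°  ·
  (1,3): δ = 44.49°  ·
  (1,4): δ = 30.93°  ·
  (1,5): δ = 60.49°  ·
  (2,3): δ = 84.81°  ·
  (2,4): δ = 9.39°  ✓
  (2,5): δ = 20.17°  ·
  (3,4): δ = 104.58°  ·
  (3,5): δ = 75.02°  ·
  (4,5): δ = 150.44°  ·
antipodal pairs: 1

count = 1; pairs: (2,4)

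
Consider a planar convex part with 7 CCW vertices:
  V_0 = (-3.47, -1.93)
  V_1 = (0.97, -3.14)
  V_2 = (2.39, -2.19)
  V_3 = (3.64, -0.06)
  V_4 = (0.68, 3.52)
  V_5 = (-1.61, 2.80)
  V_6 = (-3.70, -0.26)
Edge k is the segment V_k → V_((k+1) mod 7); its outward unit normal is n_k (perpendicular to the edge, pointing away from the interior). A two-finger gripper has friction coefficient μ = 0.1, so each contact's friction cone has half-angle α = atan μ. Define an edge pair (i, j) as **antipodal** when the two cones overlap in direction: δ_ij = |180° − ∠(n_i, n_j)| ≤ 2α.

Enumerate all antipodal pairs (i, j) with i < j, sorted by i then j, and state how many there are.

count = 1; pairs: (2,5)

α = atan 0.1 = 5.71°;  2α = 11.42°
n_0 = (-0.2629, -0.9648)
n_1 = (+0.5561, -0.8311)
n_2 = (+0.8625, -0.5061)
n_3 = (+0.7707, +0.6372)
n_4 = (-0.2999, +0.9540)
n_5 = (-0.8258, +0.5640)
n_6 = (-0.9906, -0.1364)
  (0,1): δ = 130.97°  ·
  (0,2): δ = 105.16°  ·
  (0,3): δ = 35.17°  ·
  (0,4): δ = 32.70°  ·
  (0,5): δ = 70.91°  ·
  (0,6): δ = 113.09°  ·
  (1,2): δ = 154.19°  ·
  (1,3): δ = 84.20°  ·
  (1,4): δ = 16.33°  ·
  (1,5): δ = 21.88°  ·
  (1,6): δ = 64.06°  ·
  (2,3): δ = 110.01°  ·
  (2,4): δ = 42.14°  ·
  (2,5): δ = 3.93°  ✓
  (2,6): δ = 38.25°  ·
  (3,4): δ = 112.13°  ·
  (3,5): δ = 73.92°  ·
  (3,6): δ = 31.74°  ·
  (4,5): δ = 141.79°  ·
  (4,6): δ = 99.61°  ·
  (5,6): δ = 137.82°  ·
antipodal pairs: 1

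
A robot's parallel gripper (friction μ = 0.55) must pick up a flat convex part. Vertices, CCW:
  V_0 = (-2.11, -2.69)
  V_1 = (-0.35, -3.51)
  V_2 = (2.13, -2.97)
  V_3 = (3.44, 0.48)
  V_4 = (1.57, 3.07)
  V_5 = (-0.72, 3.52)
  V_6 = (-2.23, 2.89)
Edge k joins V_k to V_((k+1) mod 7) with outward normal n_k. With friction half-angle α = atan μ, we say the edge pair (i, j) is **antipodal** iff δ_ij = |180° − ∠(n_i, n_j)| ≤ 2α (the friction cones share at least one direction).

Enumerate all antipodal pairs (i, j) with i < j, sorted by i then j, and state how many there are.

count = 8; pairs: (0,3), (0,4), (0,5), (1,4), (1,5), (2,5), (2,6), (3,6)

α = atan 0.55 = 28.81°;  2α = 57.62°
n_0 = (-0.4223, -0.9064)
n_1 = (+0.2128, -0.9771)
n_2 = (+0.9349, -0.3550)
n_3 = (+0.8108, +0.5854)
n_4 = (+0.1928, +0.9812)
n_5 = (-0.3850, +0.9229)
n_6 = (-0.9998, -0.0215)
  (0,1): δ = 142.73°  ·
  (0,2): δ = 85.81°  ·
  (0,3): δ = 29.19°  ✓
  (0,4): δ = 13.86°  ✓
  (0,5): δ = 47.63°  ✓
  (0,6): δ = 116.21°  ·
  (1,2): δ = 123.08°  ·
  (1,3): δ = 66.45°  ·
  (1,4): δ = 23.40°  ✓
  (1,5): δ = 10.36°  ✓
  (1,6): δ = 78.95°  ·
  (2,3): δ = 123.38°  ·
  (2,4): δ = 80.33°  ·
  (2,5): δ = 46.56°  ✓
  (2,6): δ = 22.02°  ✓
  (3,4): δ = 136.95°  ·
  (3,5): δ = 103.18°  ·
  (3,6): δ = 34.60°  ✓
  (4,5): δ = 146.24°  ·
  (4,6): δ = 77.65°  ·
  (5,6): δ = 111.41°  ·
antipodal pairs: 8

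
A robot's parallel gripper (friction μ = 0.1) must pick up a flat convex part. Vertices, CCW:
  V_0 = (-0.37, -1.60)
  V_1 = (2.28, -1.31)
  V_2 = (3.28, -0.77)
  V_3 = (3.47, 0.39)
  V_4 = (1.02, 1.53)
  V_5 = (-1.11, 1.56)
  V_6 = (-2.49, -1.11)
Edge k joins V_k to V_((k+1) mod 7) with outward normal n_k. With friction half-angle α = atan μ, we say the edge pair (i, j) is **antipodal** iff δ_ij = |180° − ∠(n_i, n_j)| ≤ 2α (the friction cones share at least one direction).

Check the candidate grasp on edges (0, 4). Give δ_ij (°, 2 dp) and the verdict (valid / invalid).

α = atan 0.1 = 5.71°;  2α = 11.42°
edge 0: e_0 = (+2.65, +0.29);  n_0 = (+0.1088, -0.9941)
edge 4: e_4 = (-2.13, +0.03);  n_4 = (+0.0141, +0.9999)
∠(n_0, n_4) = 172.95°
δ = |180° − 172.95°| = 7.05°
7.05° ≤ 2α = 11.42°  →  valid

δ = 7.05°, valid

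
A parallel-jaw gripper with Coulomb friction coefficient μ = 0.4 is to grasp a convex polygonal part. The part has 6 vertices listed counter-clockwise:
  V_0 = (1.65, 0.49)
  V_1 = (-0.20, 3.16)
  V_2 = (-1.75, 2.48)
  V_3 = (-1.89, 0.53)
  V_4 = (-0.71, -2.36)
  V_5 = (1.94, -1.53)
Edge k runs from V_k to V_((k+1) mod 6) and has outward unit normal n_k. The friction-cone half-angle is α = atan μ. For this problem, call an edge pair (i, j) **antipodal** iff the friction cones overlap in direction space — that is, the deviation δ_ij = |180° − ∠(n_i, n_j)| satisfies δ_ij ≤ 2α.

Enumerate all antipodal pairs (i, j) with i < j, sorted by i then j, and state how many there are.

α = atan 0.4 = 21.80°;  2α = 43.60°
n_0 = (+0.8220, +0.5695)
n_1 = (-0.4017, +0.9158)
n_2 = (-0.9974, +0.0716)
n_3 = (-0.9258, -0.3780)
n_4 = (+0.2989, -0.9543)
n_5 = (+0.9899, +0.1421)
  (0,1): δ = 101.03°  ·
  (0,2): δ = 38.82°  ✓
  (0,3): δ = 12.51°  ✓
  (0,4): δ = 72.67°  ·
  (0,5): δ = 153.45°  ·
  (1,2): δ = 117.79°  ·
  (1,3): δ = 91.48°  ·
  (1,4): δ = 6.30°  ✓
  (1,5): δ = 74.48°  ·
  (2,3): δ = 153.68°  ·
  (2,4): δ = 68.50°  ·
  (2,5): δ = 12.28°  ✓
  (3,4): δ = 94.82°  ·
  (3,5): δ = 14.04°  ✓
  (4,5): δ = 99.22°  ·
antipodal pairs: 5

count = 5; pairs: (0,2), (0,3), (1,4), (2,5), (3,5)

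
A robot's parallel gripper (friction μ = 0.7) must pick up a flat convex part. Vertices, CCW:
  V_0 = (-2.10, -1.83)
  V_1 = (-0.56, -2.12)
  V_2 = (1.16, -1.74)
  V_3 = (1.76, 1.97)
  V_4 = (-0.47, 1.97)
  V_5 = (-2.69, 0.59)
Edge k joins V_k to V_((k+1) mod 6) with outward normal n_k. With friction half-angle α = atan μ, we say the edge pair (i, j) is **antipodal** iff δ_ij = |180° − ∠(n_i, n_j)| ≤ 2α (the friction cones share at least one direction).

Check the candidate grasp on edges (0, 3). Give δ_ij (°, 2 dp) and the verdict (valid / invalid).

δ = 10.66°, valid

α = atan 0.7 = 34.99°;  2α = 69.98°
edge 0: e_0 = (+1.54, -0.29);  n_0 = (-0.1851, -0.9827)
edge 3: e_3 = (-2.23, +0.00);  n_3 = (+0.0000, +1.0000)
∠(n_0, n_3) = 169.34°
δ = |180° − 169.34°| = 10.66°
10.66° ≤ 2α = 69.98°  →  valid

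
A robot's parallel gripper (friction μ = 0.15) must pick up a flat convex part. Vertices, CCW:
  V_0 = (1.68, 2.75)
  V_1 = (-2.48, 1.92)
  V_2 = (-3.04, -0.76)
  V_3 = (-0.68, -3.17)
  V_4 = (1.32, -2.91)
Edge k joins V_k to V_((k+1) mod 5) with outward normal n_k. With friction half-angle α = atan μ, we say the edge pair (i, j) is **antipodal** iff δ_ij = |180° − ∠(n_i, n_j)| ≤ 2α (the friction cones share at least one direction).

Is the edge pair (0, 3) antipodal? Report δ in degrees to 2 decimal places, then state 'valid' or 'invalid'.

δ = 3.88°, valid

α = atan 0.15 = 8.53°;  2α = 17.06°
edge 0: e_0 = (-4.16, -0.83);  n_0 = (-0.1957, +0.9807)
edge 3: e_3 = (+2.00, +0.26);  n_3 = (+0.1289, -0.9917)
∠(n_0, n_3) = 176.12°
δ = |180° − 176.12°| = 3.88°
3.88° ≤ 2α = 17.06°  →  valid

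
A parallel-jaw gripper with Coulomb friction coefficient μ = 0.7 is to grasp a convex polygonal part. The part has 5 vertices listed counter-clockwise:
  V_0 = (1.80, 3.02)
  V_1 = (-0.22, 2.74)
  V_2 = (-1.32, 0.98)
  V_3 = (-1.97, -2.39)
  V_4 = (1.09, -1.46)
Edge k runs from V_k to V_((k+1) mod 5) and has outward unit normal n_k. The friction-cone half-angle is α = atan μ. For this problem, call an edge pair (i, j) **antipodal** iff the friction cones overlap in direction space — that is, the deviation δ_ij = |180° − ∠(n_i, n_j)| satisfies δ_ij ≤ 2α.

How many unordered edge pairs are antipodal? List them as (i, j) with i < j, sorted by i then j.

count = 5; pairs: (0,3), (1,3), (1,4), (2,3), (2,4)

α = atan 0.7 = 34.99°;  2α = 69.98°
n_0 = (-0.1373, +0.9905)
n_1 = (-0.8480, +0.5300)
n_2 = (-0.9819, +0.1894)
n_3 = (+0.2908, -0.9568)
n_4 = (+0.9877, -0.1565)
  (0,1): δ = 129.90°  ·
  (0,2): δ = 108.81°  ·
  (0,3): δ = 9.01°  ✓
  (0,4): δ = 73.10°  ·
  (1,2): δ = 158.91°  ·
  (1,3): δ = 41.09°  ✓
  (1,4): δ = 23.00°  ✓
  (2,3): δ = 62.18°  ✓
  (2,4): δ = 1.91°  ✓
  (3,4): δ = 115.91°  ·
antipodal pairs: 5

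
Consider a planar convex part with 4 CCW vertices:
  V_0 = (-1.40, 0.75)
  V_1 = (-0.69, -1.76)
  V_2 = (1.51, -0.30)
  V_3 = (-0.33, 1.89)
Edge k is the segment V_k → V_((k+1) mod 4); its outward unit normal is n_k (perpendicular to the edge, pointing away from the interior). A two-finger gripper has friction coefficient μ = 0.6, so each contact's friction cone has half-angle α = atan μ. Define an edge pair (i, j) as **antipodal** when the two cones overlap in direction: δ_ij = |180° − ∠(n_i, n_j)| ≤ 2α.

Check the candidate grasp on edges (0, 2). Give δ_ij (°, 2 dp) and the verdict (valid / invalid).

δ = 24.24°, valid

α = atan 0.6 = 30.96°;  2α = 61.93°
edge 0: e_0 = (+0.71, -2.51);  n_0 = (-0.9622, -0.2722)
edge 2: e_2 = (-1.84, +2.19);  n_2 = (+0.7656, +0.6433)
∠(n_0, n_2) = 155.76°
δ = |180° − 155.76°| = 24.24°
24.24° ≤ 2α = 61.93°  →  valid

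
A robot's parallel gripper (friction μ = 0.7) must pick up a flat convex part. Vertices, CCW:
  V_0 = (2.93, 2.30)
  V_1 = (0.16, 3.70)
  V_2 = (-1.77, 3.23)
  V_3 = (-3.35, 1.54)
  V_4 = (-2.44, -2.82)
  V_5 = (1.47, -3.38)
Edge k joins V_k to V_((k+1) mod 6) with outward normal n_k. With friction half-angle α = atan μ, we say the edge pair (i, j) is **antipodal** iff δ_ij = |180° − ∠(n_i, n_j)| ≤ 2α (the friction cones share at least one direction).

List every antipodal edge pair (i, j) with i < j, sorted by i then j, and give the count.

α = atan 0.7 = 34.99°;  2α = 69.98°
n_0 = (+0.4511, +0.8925)
n_1 = (-0.2366, +0.9716)
n_2 = (-0.7305, +0.6829)
n_3 = (-0.9789, -0.2043)
n_4 = (-0.1418, -0.9899)
n_5 = (+0.9685, -0.2489)
  (0,1): δ = 139.50°  ·
  (0,2): δ = 106.26°  ·
  (0,3): δ = 51.40°  ✓
  (0,4): δ = 18.66°  ✓
  (0,5): δ = 102.40°  ·
  (1,2): δ = 146.76°  ·
  (1,3): δ = 91.90°  ·
  (1,4): δ = 21.84°  ✓
  (1,5): δ = 61.90°  ✓
  (2,3): δ = 125.14°  ·
  (2,4): δ = 55.08°  ✓
  (2,5): δ = 28.66°  ✓
  (3,4): δ = 109.94°  ·
  (3,5): δ = 26.20°  ✓
  (4,5): δ = 96.26°  ·
antipodal pairs: 7

count = 7; pairs: (0,3), (0,4), (1,4), (1,5), (2,4), (2,5), (3,5)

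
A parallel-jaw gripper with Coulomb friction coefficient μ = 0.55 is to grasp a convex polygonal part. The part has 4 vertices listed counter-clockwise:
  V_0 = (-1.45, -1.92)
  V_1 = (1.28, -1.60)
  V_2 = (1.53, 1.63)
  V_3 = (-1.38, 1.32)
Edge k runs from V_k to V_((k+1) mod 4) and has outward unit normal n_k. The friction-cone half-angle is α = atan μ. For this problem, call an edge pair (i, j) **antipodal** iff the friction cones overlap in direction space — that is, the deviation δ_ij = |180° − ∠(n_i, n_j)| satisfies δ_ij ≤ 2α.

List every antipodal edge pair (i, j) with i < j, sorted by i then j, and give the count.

α = atan 0.55 = 28.81°;  2α = 57.62°
n_0 = (+0.1164, -0.9932)
n_1 = (+0.9970, -0.0772)
n_2 = (-0.1059, +0.9944)
n_3 = (-0.9998, +0.0216)
  (0,1): δ = 101.11°  ·
  (0,2): δ = 0.60°  ✓
  (0,3): δ = 82.08°  ·
  (1,2): δ = 79.49°  ·
  (1,3): δ = 3.19°  ✓
  (2,3): δ = 97.32°  ·
antipodal pairs: 2

count = 2; pairs: (0,2), (1,3)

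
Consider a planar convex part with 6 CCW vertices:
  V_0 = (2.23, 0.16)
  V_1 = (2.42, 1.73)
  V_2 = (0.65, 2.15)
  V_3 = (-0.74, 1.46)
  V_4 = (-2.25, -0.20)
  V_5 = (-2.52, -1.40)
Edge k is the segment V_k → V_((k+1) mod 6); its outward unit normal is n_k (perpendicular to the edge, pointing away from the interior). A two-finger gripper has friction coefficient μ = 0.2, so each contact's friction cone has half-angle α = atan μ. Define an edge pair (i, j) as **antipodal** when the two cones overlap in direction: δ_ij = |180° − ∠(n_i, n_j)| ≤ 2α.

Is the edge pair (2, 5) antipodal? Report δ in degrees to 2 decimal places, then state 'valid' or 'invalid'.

α = atan 0.2 = 11.31°;  2α = 22.62°
edge 2: e_2 = (-1.39, -0.69);  n_2 = (-0.4446, +0.8957)
edge 5: e_5 = (+4.75, +1.56);  n_5 = (+0.3120, -0.9501)
∠(n_2, n_5) = 171.78°
δ = |180° − 171.78°| = 8.22°
8.22° ≤ 2α = 22.62°  →  valid

δ = 8.22°, valid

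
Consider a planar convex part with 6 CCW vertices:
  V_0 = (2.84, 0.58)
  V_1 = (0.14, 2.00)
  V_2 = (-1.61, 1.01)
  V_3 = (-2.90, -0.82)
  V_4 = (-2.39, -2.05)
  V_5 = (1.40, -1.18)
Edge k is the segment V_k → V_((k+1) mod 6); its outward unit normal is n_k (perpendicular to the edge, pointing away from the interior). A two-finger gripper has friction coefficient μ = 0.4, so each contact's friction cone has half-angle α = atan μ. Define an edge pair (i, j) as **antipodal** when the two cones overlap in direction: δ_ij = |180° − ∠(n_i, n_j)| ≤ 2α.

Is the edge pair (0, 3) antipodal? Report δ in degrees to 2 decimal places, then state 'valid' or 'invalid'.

α = atan 0.4 = 21.80°;  2α = 43.60°
edge 0: e_0 = (-2.70, +1.42);  n_0 = (+0.4655, +0.8851)
edge 3: e_3 = (+0.51, -1.23);  n_3 = (-0.9237, -0.3830)
∠(n_0, n_3) = 140.26°
δ = |180° − 140.26°| = 39.74°
39.74° ≤ 2α = 43.60°  →  valid

δ = 39.74°, valid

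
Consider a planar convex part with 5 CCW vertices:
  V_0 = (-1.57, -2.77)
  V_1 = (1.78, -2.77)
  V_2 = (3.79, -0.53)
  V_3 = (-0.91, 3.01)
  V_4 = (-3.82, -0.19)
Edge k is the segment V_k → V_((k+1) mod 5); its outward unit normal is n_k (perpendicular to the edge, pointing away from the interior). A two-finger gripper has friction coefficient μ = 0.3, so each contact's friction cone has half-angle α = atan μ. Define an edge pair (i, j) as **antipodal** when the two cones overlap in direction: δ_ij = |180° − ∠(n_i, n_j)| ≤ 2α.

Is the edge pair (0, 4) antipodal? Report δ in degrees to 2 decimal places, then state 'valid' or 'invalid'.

δ = 131.09°, invalid

α = atan 0.3 = 16.70°;  2α = 33.40°
edge 0: e_0 = (+3.35, +0.00);  n_0 = (+0.0000, -1.0000)
edge 4: e_4 = (+2.25, -2.58);  n_4 = (-0.7537, -0.6573)
∠(n_0, n_4) = 48.91°
δ = |180° − 48.91°| = 131.09°
131.09° > 2α = 33.40°  →  invalid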